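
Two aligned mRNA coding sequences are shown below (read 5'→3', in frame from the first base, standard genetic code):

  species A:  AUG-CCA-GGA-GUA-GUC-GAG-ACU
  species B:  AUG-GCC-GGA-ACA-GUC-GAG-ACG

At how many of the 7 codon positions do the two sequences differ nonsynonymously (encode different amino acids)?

Codon 1: AUG Met / AUG Met — identical.
Codon 2: CCA Pro / GCC Ala — nonsynonymous.
Codon 3: GGA Gly / GGA Gly — identical.
Codon 4: GUA Val / ACA Thr — nonsynonymous.
Codon 5: GUC Val / GUC Val — identical.
Codon 6: GAG Glu / GAG Glu — identical.
Codon 7: ACU Thr / ACG Thr — synonymous.
Nonsynonymous differences: 2.

2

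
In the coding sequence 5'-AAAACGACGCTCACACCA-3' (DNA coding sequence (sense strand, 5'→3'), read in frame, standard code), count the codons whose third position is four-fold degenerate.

5

Codon 1 AAA (Lys): third position 2-fold.
Codon 2 ACG (Thr): third position 4-fold.
Codon 3 ACG (Thr): third position 4-fold.
Codon 4 CTC (Leu): third position 4-fold.
Codon 5 ACA (Thr): third position 4-fold.
Codon 6 CCA (Pro): third position 4-fold.
Four-fold degenerate third positions: 5.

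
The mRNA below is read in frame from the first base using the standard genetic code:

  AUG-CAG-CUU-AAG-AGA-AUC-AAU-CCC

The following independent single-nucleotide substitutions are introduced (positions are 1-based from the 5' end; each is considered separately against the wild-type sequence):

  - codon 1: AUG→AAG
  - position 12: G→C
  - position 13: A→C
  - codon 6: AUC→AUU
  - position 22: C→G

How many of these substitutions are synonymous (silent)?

Codon 1: AUG (Met) → AAG (Lys) — missense.
Codon 4: AAG (Lys) → AAC (Asn) — missense.
Codon 5: AGA (Arg) → CGA (Arg) — synonymous.
Codon 6: AUC (Ile) → AUU (Ile) — synonymous.
Codon 8: CCC (Pro) → GCC (Ala) — missense.
Synonymous: 2 of 5.

2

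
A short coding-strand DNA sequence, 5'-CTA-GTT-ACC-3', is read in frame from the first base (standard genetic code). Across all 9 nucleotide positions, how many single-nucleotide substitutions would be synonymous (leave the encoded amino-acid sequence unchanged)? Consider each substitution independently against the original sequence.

10

Codon 1 (CTA, Leu): 4 synonymous substitutions.
Codon 2 (GTT, Val): 3 synonymous substitutions.
Codon 3 (ACC, Thr): 3 synonymous substitutions.
Total: 4 + 3 + 3 = 10.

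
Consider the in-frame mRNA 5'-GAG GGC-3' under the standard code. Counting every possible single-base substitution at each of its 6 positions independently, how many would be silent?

Codon 1 (GAG, Glu): 1 synonymous substitution.
Codon 2 (GGC, Gly): 3 synonymous substitutions.
Total: 1 + 3 = 4.

4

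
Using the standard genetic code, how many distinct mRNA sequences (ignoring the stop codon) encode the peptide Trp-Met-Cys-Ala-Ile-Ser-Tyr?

Trp: 1 codon.
Met: 1 codon.
Cys: 2 codons.
Ala: 4 codons.
Ile: 3 codons.
Ser: 6 codons.
Tyr: 2 codons.
1 × 1 × 2 × 4 × 3 × 6 × 2 = 288.

288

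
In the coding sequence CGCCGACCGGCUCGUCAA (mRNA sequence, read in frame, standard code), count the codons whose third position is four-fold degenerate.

5

Codon 1 CGC (Arg): third position 4-fold.
Codon 2 CGA (Arg): third position 4-fold.
Codon 3 CCG (Pro): third position 4-fold.
Codon 4 GCU (Ala): third position 4-fold.
Codon 5 CGU (Arg): third position 4-fold.
Codon 6 CAA (Gln): third position 2-fold.
Four-fold degenerate third positions: 5.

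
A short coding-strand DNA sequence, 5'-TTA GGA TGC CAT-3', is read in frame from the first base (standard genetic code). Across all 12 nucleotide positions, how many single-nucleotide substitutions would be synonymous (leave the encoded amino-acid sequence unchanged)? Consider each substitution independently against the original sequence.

7

Codon 1 (TTA, Leu): 2 synonymous substitutions.
Codon 2 (GGA, Gly): 3 synonymous substitutions.
Codon 3 (TGC, Cys): 1 synonymous substitution.
Codon 4 (CAT, His): 1 synonymous substitution.
Total: 2 + 3 + 1 + 1 = 7.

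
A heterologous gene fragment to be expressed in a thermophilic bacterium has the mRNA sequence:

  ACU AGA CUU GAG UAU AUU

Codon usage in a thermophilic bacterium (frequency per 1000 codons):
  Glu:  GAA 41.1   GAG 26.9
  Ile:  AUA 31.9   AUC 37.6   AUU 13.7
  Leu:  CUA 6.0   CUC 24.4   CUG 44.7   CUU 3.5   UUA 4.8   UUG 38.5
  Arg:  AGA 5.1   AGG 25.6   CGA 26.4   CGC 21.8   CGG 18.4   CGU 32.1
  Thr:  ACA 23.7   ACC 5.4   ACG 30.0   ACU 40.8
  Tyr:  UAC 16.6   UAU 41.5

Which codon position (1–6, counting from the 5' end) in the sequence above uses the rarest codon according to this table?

Codon 1 ACU (Thr): 40.8 per 1000.
Codon 2 AGA (Arg): 5.1 per 1000.
Codon 3 CUU (Leu): 3.5 per 1000.
Codon 4 GAG (Glu): 26.9 per 1000.
Codon 5 UAU (Tyr): 41.5 per 1000.
Codon 6 AUU (Ile): 13.7 per 1000.
Lowest frequency is 3.5 at codon 3.

3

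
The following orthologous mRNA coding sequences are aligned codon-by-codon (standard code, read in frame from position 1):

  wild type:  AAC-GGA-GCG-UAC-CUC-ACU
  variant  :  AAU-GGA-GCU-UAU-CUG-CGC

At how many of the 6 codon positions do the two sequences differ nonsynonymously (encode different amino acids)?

Codon 1: AAC Asn / AAU Asn — synonymous.
Codon 2: GGA Gly / GGA Gly — identical.
Codon 3: GCG Ala / GCU Ala — synonymous.
Codon 4: UAC Tyr / UAU Tyr — synonymous.
Codon 5: CUC Leu / CUG Leu — synonymous.
Codon 6: ACU Thr / CGC Arg — nonsynonymous.
Nonsynonymous differences: 1.

1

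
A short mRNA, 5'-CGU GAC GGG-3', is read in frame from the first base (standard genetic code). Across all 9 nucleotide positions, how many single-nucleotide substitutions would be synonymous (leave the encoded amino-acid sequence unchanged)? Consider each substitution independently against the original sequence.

Codon 1 (CGU, Arg): 3 synonymous substitutions.
Codon 2 (GAC, Asp): 1 synonymous substitution.
Codon 3 (GGG, Gly): 3 synonymous substitutions.
Total: 3 + 1 + 3 = 7.

7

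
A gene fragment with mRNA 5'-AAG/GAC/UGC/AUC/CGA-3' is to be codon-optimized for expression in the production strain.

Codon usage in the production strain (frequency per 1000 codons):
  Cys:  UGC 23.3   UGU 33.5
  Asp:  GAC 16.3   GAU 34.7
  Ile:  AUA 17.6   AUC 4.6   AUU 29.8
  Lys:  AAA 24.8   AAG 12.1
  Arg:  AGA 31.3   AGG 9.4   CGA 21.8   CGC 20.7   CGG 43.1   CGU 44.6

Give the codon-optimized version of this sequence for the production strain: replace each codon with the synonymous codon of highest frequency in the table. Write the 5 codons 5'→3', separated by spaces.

Codon 1 (Lys): best is AAA at 24.8.
Codon 2 (Asp): best is GAU at 34.7.
Codon 3 (Cys): best is UGU at 33.5.
Codon 4 (Ile): best is AUU at 29.8.
Codon 5 (Arg): best is CGU at 44.6.

AAA GAU UGU AUU CGU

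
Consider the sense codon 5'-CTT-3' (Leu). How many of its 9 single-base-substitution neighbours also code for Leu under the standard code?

3

Position 1: none → 0 synonymous.
Position 2: none → 0 synonymous.
Position 3: CTC, CTA, CTG → 3 synonymous.
Total: 0 + 0 + 3 = 3.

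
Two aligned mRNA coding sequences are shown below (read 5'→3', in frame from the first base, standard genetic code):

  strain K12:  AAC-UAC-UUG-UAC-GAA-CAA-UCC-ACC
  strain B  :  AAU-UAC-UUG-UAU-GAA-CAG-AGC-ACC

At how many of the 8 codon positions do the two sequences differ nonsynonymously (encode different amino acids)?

0

Codon 1: AAC Asn / AAU Asn — synonymous.
Codon 2: UAC Tyr / UAC Tyr — identical.
Codon 3: UUG Leu / UUG Leu — identical.
Codon 4: UAC Tyr / UAU Tyr — synonymous.
Codon 5: GAA Glu / GAA Glu — identical.
Codon 6: CAA Gln / CAG Gln — synonymous.
Codon 7: UCC Ser / AGC Ser — synonymous.
Codon 8: ACC Thr / ACC Thr — identical.
Nonsynonymous differences: 0.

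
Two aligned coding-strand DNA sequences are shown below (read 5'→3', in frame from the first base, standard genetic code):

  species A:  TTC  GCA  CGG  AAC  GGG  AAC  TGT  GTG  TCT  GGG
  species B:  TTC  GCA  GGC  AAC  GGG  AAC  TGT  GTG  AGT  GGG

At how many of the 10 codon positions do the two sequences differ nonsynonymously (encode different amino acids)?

Codon 1: TTC Phe / TTC Phe — identical.
Codon 2: GCA Ala / GCA Ala — identical.
Codon 3: CGG Arg / GGC Gly — nonsynonymous.
Codon 4: AAC Asn / AAC Asn — identical.
Codon 5: GGG Gly / GGG Gly — identical.
Codon 6: AAC Asn / AAC Asn — identical.
Codon 7: TGT Cys / TGT Cys — identical.
Codon 8: GTG Val / GTG Val — identical.
Codon 9: TCT Ser / AGT Ser — synonymous.
Codon 10: GGG Gly / GGG Gly — identical.
Nonsynonymous differences: 1.

1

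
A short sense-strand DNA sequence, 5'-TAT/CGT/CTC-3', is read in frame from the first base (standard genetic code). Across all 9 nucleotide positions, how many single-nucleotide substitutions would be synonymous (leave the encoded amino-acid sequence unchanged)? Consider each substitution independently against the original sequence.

7

Codon 1 (TAT, Tyr): 1 synonymous substitution.
Codon 2 (CGT, Arg): 3 synonymous substitutions.
Codon 3 (CTC, Leu): 3 synonymous substitutions.
Total: 1 + 3 + 3 = 7.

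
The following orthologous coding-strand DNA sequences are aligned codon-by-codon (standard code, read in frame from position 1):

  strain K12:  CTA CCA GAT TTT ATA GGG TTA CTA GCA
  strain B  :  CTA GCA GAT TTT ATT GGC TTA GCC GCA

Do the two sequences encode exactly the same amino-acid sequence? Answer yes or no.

no

Codon 1: CTA Leu / CTA Leu — identical.
Codon 2: CCA Pro / GCA Ala — nonsynonymous.
Codon 3: GAT Asp / GAT Asp — identical.
Codon 4: TTT Phe / TTT Phe — identical.
Codon 5: ATA Ile / ATT Ile — synonymous.
Codon 6: GGG Gly / GGC Gly — synonymous.
Codon 7: TTA Leu / TTA Leu — identical.
Codon 8: CTA Leu / GCC Ala — nonsynonymous.
Codon 9: GCA Ala / GCA Ala — identical.
Nonsynonymous differences: 2 → different protein.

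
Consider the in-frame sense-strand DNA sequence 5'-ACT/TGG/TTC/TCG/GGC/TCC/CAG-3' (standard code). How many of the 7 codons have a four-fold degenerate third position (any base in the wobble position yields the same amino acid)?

4

Codon 1 ACT (Thr): third position 4-fold.
Codon 2 TGG (Trp): third position 1-fold.
Codon 3 TTC (Phe): third position 2-fold.
Codon 4 TCG (Ser): third position 4-fold.
Codon 5 GGC (Gly): third position 4-fold.
Codon 6 TCC (Ser): third position 4-fold.
Codon 7 CAG (Gln): third position 2-fold.
Four-fold degenerate third positions: 4.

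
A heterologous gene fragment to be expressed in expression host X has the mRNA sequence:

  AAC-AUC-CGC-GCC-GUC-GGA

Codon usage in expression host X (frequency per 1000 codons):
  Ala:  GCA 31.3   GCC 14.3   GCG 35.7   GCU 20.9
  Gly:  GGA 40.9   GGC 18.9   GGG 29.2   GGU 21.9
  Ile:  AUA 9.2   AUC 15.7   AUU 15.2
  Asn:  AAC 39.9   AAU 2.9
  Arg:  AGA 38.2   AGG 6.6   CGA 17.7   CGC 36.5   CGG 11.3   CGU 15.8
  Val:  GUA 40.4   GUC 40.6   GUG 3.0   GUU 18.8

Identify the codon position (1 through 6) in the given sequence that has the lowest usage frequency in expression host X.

Codon 1 AAC (Asn): 39.9 per 1000.
Codon 2 AUC (Ile): 15.7 per 1000.
Codon 3 CGC (Arg): 36.5 per 1000.
Codon 4 GCC (Ala): 14.3 per 1000.
Codon 5 GUC (Val): 40.6 per 1000.
Codon 6 GGA (Gly): 40.9 per 1000.
Lowest frequency is 14.3 at codon 4.

4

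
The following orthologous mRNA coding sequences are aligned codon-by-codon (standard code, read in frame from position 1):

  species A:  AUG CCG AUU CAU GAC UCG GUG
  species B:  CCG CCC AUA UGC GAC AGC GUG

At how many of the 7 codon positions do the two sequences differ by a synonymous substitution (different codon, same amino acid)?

3

Codon 1: AUG Met / CCG Pro — nonsynonymous.
Codon 2: CCG Pro / CCC Pro — synonymous.
Codon 3: AUU Ile / AUA Ile — synonymous.
Codon 4: CAU His / UGC Cys — nonsynonymous.
Codon 5: GAC Asp / GAC Asp — identical.
Codon 6: UCG Ser / AGC Ser — synonymous.
Codon 7: GUG Val / GUG Val — identical.
Synonymous differences: 3.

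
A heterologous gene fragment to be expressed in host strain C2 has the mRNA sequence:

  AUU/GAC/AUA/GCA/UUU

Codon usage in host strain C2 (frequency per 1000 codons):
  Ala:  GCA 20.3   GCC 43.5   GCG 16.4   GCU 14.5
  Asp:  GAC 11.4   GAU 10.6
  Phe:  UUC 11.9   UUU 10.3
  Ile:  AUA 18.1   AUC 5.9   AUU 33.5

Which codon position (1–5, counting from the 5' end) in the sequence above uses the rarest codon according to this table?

5

Codon 1 AUU (Ile): 33.5 per 1000.
Codon 2 GAC (Asp): 11.4 per 1000.
Codon 3 AUA (Ile): 18.1 per 1000.
Codon 4 GCA (Ala): 20.3 per 1000.
Codon 5 UUU (Phe): 10.3 per 1000.
Lowest frequency is 10.3 at codon 5.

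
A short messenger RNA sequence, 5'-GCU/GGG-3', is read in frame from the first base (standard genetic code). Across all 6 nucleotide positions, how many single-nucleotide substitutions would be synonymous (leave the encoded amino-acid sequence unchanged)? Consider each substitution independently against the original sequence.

Codon 1 (GCU, Ala): 3 synonymous substitutions.
Codon 2 (GGG, Gly): 3 synonymous substitutions.
Total: 3 + 3 = 6.

6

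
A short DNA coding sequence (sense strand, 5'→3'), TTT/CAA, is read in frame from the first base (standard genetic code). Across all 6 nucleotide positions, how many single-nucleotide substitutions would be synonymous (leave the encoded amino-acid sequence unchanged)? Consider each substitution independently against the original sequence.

Codon 1 (TTT, Phe): 1 synonymous substitution.
Codon 2 (CAA, Gln): 1 synonymous substitution.
Total: 1 + 1 = 2.

2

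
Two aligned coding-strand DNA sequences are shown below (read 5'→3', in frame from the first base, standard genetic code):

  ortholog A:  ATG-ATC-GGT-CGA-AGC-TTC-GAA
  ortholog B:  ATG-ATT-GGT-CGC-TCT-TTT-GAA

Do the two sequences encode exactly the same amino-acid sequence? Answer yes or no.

yes

Codon 1: ATG Met / ATG Met — identical.
Codon 2: ATC Ile / ATT Ile — synonymous.
Codon 3: GGT Gly / GGT Gly — identical.
Codon 4: CGA Arg / CGC Arg — synonymous.
Codon 5: AGC Ser / TCT Ser — synonymous.
Codon 6: TTC Phe / TTT Phe — synonymous.
Codon 7: GAA Glu / GAA Glu — identical.
Nonsynonymous differences: 0 → same protein.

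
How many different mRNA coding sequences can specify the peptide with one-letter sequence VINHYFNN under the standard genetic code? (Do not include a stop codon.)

768

Val: 4 codons.
Ile: 3 codons.
Asn: 2 codons.
His: 2 codons.
Tyr: 2 codons.
Phe: 2 codons.
Asn: 2 codons.
Asn: 2 codons.
4 × 3 × 2 × 2 × 2 × 2 × 2 × 2 = 768.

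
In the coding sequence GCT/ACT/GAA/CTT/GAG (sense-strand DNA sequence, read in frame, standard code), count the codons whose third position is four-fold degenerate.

Codon 1 GCT (Ala): third position 4-fold.
Codon 2 ACT (Thr): third position 4-fold.
Codon 3 GAA (Glu): third position 2-fold.
Codon 4 CTT (Leu): third position 4-fold.
Codon 5 GAG (Glu): third position 2-fold.
Four-fold degenerate third positions: 3.

3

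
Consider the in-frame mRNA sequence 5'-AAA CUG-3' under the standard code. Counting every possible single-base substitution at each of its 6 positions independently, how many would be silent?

5

Codon 1 (AAA, Lys): 1 synonymous substitution.
Codon 2 (CUG, Leu): 4 synonymous substitutions.
Total: 1 + 4 = 5.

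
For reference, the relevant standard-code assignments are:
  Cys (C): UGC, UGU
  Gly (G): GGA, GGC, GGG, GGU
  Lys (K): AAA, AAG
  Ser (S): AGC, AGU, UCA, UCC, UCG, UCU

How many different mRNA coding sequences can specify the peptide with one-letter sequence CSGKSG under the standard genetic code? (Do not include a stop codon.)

2304

Cys: 2 codons.
Ser: 6 codons.
Gly: 4 codons.
Lys: 2 codons.
Ser: 6 codons.
Gly: 4 codons.
2 × 6 × 4 × 2 × 6 × 4 = 2304.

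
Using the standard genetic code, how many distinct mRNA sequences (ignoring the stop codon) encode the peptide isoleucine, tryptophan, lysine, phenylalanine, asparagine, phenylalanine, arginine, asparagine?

576

Ile: 3 codons.
Trp: 1 codon.
Lys: 2 codons.
Phe: 2 codons.
Asn: 2 codons.
Phe: 2 codons.
Arg: 6 codons.
Asn: 2 codons.
3 × 1 × 2 × 2 × 2 × 2 × 6 × 2 = 576.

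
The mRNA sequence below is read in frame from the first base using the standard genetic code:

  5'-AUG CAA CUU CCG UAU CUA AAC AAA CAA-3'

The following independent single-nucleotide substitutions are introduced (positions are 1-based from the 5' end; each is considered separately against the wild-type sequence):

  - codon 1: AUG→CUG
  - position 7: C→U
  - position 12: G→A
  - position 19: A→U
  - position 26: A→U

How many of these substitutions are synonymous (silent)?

Codon 1: AUG (Met) → CUG (Leu) — missense.
Codon 3: CUU (Leu) → UUU (Phe) — missense.
Codon 4: CCG (Pro) → CCA (Pro) — synonymous.
Codon 7: AAC (Asn) → UAC (Tyr) — missense.
Codon 9: CAA (Gln) → CUA (Leu) — missense.
Synonymous: 1 of 5.

1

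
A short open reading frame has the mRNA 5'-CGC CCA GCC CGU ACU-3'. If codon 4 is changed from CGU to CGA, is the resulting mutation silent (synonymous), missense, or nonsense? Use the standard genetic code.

Position 12 falls in codon 4: CGU → Arg.
After the substitution the codon is CGA → Arg.
Both encode Arg, so the change is synonymous.

silent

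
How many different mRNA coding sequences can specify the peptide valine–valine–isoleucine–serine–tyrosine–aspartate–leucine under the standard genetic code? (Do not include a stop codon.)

Val: 4 codons.
Val: 4 codons.
Ile: 3 codons.
Ser: 6 codons.
Tyr: 2 codons.
Asp: 2 codons.
Leu: 6 codons.
4 × 4 × 3 × 6 × 2 × 2 × 6 = 6912.

6912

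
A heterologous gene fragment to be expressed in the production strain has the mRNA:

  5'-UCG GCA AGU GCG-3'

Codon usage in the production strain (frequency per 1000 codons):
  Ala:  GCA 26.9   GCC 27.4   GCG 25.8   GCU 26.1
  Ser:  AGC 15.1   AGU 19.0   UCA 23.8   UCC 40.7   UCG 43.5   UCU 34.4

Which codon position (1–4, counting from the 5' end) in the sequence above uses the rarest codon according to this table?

Codon 1 UCG (Ser): 43.5 per 1000.
Codon 2 GCA (Ala): 26.9 per 1000.
Codon 3 AGU (Ser): 19.0 per 1000.
Codon 4 GCG (Ala): 25.8 per 1000.
Lowest frequency is 19.0 at codon 3.

3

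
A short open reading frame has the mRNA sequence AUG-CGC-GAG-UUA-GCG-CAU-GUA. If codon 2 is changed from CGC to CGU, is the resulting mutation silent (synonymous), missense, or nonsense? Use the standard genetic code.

Position 6 falls in codon 2: CGC → Arg.
After the substitution the codon is CGU → Arg.
Both encode Arg, so the change is synonymous.

silent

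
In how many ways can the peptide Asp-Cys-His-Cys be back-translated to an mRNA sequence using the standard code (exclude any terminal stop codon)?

Asp: 2 codons.
Cys: 2 codons.
His: 2 codons.
Cys: 2 codons.
2 × 2 × 2 × 2 = 16.

16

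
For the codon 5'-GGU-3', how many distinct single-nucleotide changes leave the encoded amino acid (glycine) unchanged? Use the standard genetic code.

Position 1: none → 0 synonymous.
Position 2: none → 0 synonymous.
Position 3: GGC, GGA, GGG → 3 synonymous.
Total: 0 + 0 + 3 = 3.

3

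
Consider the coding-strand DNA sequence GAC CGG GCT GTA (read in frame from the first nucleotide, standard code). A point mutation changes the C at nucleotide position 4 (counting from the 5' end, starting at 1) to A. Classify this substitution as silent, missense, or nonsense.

silent

Position 4 falls in codon 2: CGG → Arg.
After the substitution the codon is AGG → Arg.
Both encode Arg, so the change is synonymous.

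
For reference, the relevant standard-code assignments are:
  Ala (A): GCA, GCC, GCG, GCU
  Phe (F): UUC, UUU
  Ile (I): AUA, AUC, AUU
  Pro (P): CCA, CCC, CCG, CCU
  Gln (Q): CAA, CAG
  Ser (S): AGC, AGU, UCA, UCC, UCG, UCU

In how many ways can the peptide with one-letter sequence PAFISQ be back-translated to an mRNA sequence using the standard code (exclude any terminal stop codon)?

Pro: 4 codons.
Ala: 4 codons.
Phe: 2 codons.
Ile: 3 codons.
Ser: 6 codons.
Gln: 2 codons.
4 × 4 × 2 × 3 × 6 × 2 = 1152.

1152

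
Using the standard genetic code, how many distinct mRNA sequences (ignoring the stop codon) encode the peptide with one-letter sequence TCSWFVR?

2304

Thr: 4 codons.
Cys: 2 codons.
Ser: 6 codons.
Trp: 1 codon.
Phe: 2 codons.
Val: 4 codons.
Arg: 6 codons.
4 × 2 × 6 × 1 × 2 × 4 × 6 = 2304.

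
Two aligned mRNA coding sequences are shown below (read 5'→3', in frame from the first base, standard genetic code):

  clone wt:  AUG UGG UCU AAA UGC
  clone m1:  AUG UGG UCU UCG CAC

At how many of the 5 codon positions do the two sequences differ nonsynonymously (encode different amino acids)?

Codon 1: AUG Met / AUG Met — identical.
Codon 2: UGG Trp / UGG Trp — identical.
Codon 3: UCU Ser / UCU Ser — identical.
Codon 4: AAA Lys / UCG Ser — nonsynonymous.
Codon 5: UGC Cys / CAC His — nonsynonymous.
Nonsynonymous differences: 2.

2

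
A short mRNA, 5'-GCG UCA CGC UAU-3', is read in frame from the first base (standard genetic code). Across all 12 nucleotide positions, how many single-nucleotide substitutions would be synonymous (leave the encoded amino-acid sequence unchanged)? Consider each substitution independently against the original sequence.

Codon 1 (GCG, Ala): 3 synonymous substitutions.
Codon 2 (UCA, Ser): 3 synonymous substitutions.
Codon 3 (CGC, Arg): 3 synonymous substitutions.
Codon 4 (UAU, Tyr): 1 synonymous substitution.
Total: 3 + 3 + 3 + 1 = 10.

10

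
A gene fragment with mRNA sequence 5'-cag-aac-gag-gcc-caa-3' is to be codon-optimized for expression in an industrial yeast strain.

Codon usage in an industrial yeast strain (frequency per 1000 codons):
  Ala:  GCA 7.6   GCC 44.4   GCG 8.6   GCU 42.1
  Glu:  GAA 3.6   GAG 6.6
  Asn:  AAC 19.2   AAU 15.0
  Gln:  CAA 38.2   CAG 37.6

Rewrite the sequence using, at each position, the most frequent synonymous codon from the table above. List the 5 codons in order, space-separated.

Codon 1 (Gln): best is CAA at 38.2.
Codon 2 (Asn): best is AAC at 19.2.
Codon 3 (Glu): best is GAG at 6.6.
Codon 4 (Ala): best is GCC at 44.4.
Codon 5 (Gln): best is CAA at 38.2.

CAA AAC GAG GCC CAA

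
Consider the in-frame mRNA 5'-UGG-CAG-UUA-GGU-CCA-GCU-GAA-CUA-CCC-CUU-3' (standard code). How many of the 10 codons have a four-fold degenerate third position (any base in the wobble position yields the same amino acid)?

Codon 1 UGG (Trp): third position 1-fold.
Codon 2 CAG (Gln): third position 2-fold.
Codon 3 UUA (Leu): third position 2-fold.
Codon 4 GGU (Gly): third position 4-fold.
Codon 5 CCA (Pro): third position 4-fold.
Codon 6 GCU (Ala): third position 4-fold.
Codon 7 GAA (Glu): third position 2-fold.
Codon 8 CUA (Leu): third position 4-fold.
Codon 9 CCC (Pro): third position 4-fold.
Codon 10 CUU (Leu): third position 4-fold.
Four-fold degenerate third positions: 6.

6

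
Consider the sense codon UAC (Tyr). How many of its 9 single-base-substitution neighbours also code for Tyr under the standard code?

1

Position 1: none → 0 synonymous.
Position 2: none → 0 synonymous.
Position 3: UAU → 1 synonymous.
Total: 0 + 0 + 1 = 1.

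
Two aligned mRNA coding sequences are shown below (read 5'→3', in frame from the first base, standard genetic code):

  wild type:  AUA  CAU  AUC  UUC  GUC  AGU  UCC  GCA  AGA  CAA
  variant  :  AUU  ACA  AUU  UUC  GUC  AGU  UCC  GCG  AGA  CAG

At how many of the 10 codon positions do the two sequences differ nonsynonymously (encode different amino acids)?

1

Codon 1: AUA Ile / AUU Ile — synonymous.
Codon 2: CAU His / ACA Thr — nonsynonymous.
Codon 3: AUC Ile / AUU Ile — synonymous.
Codon 4: UUC Phe / UUC Phe — identical.
Codon 5: GUC Val / GUC Val — identical.
Codon 6: AGU Ser / AGU Ser — identical.
Codon 7: UCC Ser / UCC Ser — identical.
Codon 8: GCA Ala / GCG Ala — synonymous.
Codon 9: AGA Arg / AGA Arg — identical.
Codon 10: CAA Gln / CAG Gln — synonymous.
Nonsynonymous differences: 1.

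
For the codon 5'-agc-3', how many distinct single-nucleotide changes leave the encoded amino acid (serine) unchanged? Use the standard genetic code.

1

Position 1: none → 0 synonymous.
Position 2: none → 0 synonymous.
Position 3: AGT → 1 synonymous.
Total: 0 + 0 + 1 = 1.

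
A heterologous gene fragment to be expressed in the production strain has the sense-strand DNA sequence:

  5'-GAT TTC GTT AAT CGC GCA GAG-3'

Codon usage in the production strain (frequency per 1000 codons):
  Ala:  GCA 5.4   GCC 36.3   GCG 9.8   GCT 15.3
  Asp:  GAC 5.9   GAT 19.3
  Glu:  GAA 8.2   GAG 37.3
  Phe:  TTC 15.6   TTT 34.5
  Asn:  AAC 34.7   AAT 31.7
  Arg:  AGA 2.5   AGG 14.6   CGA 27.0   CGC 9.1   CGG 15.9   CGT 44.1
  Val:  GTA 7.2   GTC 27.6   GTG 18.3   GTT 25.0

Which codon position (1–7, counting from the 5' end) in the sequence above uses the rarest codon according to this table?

6

Codon 1 GAT (Asp): 19.3 per 1000.
Codon 2 TTC (Phe): 15.6 per 1000.
Codon 3 GTT (Val): 25.0 per 1000.
Codon 4 AAT (Asn): 31.7 per 1000.
Codon 5 CGC (Arg): 9.1 per 1000.
Codon 6 GCA (Ala): 5.4 per 1000.
Codon 7 GAG (Glu): 37.3 per 1000.
Lowest frequency is 5.4 at codon 6.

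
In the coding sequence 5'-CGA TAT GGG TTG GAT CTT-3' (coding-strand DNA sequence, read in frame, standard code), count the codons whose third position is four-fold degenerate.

Codon 1 CGA (Arg): third position 4-fold.
Codon 2 TAT (Tyr): third position 2-fold.
Codon 3 GGG (Gly): third position 4-fold.
Codon 4 TTG (Leu): third position 2-fold.
Codon 5 GAT (Asp): third position 2-fold.
Codon 6 CTT (Leu): third position 4-fold.
Four-fold degenerate third positions: 3.

3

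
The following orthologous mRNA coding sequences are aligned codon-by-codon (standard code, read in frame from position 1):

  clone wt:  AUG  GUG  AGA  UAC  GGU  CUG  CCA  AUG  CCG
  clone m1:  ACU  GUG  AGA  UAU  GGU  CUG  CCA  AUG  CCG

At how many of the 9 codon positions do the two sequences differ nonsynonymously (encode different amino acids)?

1

Codon 1: AUG Met / ACU Thr — nonsynonymous.
Codon 2: GUG Val / GUG Val — identical.
Codon 3: AGA Arg / AGA Arg — identical.
Codon 4: UAC Tyr / UAU Tyr — synonymous.
Codon 5: GGU Gly / GGU Gly — identical.
Codon 6: CUG Leu / CUG Leu — identical.
Codon 7: CCA Pro / CCA Pro — identical.
Codon 8: AUG Met / AUG Met — identical.
Codon 9: CCG Pro / CCG Pro — identical.
Nonsynonymous differences: 1.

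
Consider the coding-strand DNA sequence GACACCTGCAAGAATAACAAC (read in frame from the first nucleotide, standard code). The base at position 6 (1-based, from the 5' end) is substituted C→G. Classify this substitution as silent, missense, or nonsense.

silent

Position 6 falls in codon 2: ACC → Thr.
After the substitution the codon is ACG → Thr.
Both encode Thr, so the change is synonymous.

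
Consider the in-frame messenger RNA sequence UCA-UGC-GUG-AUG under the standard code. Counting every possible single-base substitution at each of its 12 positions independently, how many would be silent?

Codon 1 (UCA, Ser): 3 synonymous substitutions.
Codon 2 (UGC, Cys): 1 synonymous substitution.
Codon 3 (GUG, Val): 3 synonymous substitutions.
Codon 4 (AUG, Met): 0 synonymous substitutions.
Total: 3 + 1 + 3 + 0 = 7.

7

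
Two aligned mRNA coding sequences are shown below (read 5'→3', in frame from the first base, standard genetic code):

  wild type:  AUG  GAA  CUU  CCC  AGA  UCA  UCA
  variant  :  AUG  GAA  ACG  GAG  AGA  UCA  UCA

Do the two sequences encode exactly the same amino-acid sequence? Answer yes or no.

Codon 1: AUG Met / AUG Met — identical.
Codon 2: GAA Glu / GAA Glu — identical.
Codon 3: CUU Leu / ACG Thr — nonsynonymous.
Codon 4: CCC Pro / GAG Glu — nonsynonymous.
Codon 5: AGA Arg / AGA Arg — identical.
Codon 6: UCA Ser / UCA Ser — identical.
Codon 7: UCA Ser / UCA Ser — identical.
Nonsynonymous differences: 2 → different protein.

no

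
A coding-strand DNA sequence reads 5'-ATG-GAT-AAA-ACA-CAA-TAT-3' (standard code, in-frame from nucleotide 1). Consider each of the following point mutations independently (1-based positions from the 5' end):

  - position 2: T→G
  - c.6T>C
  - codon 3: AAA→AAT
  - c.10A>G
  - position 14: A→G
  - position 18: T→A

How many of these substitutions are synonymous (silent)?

1

Codon 1: ATG (Met) → AGG (Arg) — missense.
Codon 2: GAT (Asp) → GAC (Asp) — synonymous.
Codon 3: AAA (Lys) → AAT (Asn) — missense.
Codon 4: ACA (Thr) → GCA (Ala) — missense.
Codon 5: CAA (Gln) → CGA (Arg) — missense.
Codon 6: TAT (Tyr) → TAA (Stop) — nonsense.
Synonymous: 1 of 6.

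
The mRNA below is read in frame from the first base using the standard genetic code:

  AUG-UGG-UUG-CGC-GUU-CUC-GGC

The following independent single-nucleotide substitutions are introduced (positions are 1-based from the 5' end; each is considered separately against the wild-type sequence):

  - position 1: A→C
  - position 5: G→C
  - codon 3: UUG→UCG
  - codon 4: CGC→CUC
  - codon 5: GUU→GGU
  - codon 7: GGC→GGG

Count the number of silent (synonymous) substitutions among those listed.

Codon 1: AUG (Met) → CUG (Leu) — missense.
Codon 2: UGG (Trp) → UCG (Ser) — missense.
Codon 3: UUG (Leu) → UCG (Ser) — missense.
Codon 4: CGC (Arg) → CUC (Leu) — missense.
Codon 5: GUU (Val) → GGU (Gly) — missense.
Codon 7: GGC (Gly) → GGG (Gly) — synonymous.
Synonymous: 1 of 6.

1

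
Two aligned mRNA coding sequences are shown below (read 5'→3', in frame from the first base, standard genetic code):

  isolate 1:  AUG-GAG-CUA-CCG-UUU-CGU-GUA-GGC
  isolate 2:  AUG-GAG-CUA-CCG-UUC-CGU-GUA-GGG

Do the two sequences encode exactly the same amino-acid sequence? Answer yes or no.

Codon 1: AUG Met / AUG Met — identical.
Codon 2: GAG Glu / GAG Glu — identical.
Codon 3: CUA Leu / CUA Leu — identical.
Codon 4: CCG Pro / CCG Pro — identical.
Codon 5: UUU Phe / UUC Phe — synonymous.
Codon 6: CGU Arg / CGU Arg — identical.
Codon 7: GUA Val / GUA Val — identical.
Codon 8: GGC Gly / GGG Gly — synonymous.
Nonsynonymous differences: 0 → same protein.

yes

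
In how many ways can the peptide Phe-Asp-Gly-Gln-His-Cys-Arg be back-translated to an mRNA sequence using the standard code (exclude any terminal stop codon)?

Phe: 2 codons.
Asp: 2 codons.
Gly: 4 codons.
Gln: 2 codons.
His: 2 codons.
Cys: 2 codons.
Arg: 6 codons.
2 × 2 × 4 × 2 × 2 × 2 × 6 = 768.

768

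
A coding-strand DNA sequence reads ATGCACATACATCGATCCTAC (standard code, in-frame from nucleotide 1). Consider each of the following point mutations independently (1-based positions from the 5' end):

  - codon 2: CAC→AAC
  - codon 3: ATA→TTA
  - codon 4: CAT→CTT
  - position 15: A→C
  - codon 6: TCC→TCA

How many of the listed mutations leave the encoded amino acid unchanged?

Codon 2: CAC (His) → AAC (Asn) — missense.
Codon 3: ATA (Ile) → TTA (Leu) — missense.
Codon 4: CAT (His) → CTT (Leu) — missense.
Codon 5: CGA (Arg) → CGC (Arg) — synonymous.
Codon 6: TCC (Ser) → TCA (Ser) — synonymous.
Synonymous: 2 of 5.

2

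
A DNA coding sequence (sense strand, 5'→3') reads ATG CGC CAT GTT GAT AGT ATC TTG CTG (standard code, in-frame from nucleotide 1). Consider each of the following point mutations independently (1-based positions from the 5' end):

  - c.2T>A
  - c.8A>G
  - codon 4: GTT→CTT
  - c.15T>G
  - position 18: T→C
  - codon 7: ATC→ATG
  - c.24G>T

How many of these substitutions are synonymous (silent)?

Codon 1: ATG (Met) → AAG (Lys) — missense.
Codon 3: CAT (His) → CGT (Arg) — missense.
Codon 4: GTT (Val) → CTT (Leu) — missense.
Codon 5: GAT (Asp) → GAG (Glu) — missense.
Codon 6: AGT (Ser) → AGC (Ser) — synonymous.
Codon 7: ATC (Ile) → ATG (Met) — missense.
Codon 8: TTG (Leu) → TTT (Phe) — missense.
Synonymous: 1 of 7.

1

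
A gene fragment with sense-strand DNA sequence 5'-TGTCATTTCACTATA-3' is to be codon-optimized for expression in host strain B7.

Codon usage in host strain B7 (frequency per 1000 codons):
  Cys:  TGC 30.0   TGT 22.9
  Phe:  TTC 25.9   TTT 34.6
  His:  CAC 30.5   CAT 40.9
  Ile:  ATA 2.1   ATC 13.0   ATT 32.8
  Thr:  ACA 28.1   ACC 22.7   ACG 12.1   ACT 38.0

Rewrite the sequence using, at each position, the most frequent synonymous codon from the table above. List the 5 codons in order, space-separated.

TGC CAT TTT ACT ATT

Codon 1 (Cys): best is TGC at 30.0.
Codon 2 (His): best is CAT at 40.9.
Codon 3 (Phe): best is TTT at 34.6.
Codon 4 (Thr): best is ACT at 38.0.
Codon 5 (Ile): best is ATT at 32.8.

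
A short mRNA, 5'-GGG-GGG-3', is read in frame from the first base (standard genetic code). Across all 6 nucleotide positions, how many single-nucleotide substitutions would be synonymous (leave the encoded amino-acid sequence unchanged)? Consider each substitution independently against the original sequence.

6

Codon 1 (GGG, Gly): 3 synonymous substitutions.
Codon 2 (GGG, Gly): 3 synonymous substitutions.
Total: 3 + 3 = 6.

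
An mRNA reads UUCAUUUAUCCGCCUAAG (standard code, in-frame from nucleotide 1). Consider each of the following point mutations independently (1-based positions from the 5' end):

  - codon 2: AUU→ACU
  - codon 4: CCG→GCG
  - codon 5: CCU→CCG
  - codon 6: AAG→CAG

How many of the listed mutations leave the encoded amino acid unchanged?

Codon 2: AUU (Ile) → ACU (Thr) — missense.
Codon 4: CCG (Pro) → GCG (Ala) — missense.
Codon 5: CCU (Pro) → CCG (Pro) — synonymous.
Codon 6: AAG (Lys) → CAG (Gln) — missense.
Synonymous: 1 of 4.

1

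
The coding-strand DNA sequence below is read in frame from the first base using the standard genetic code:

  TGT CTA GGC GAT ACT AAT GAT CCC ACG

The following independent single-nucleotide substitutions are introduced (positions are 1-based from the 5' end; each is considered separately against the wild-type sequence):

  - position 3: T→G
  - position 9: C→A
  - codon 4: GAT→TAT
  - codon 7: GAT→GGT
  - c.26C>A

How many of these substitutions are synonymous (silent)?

1

Codon 1: TGT (Cys) → TGG (Trp) — missense.
Codon 3: GGC (Gly) → GGA (Gly) — synonymous.
Codon 4: GAT (Asp) → TAT (Tyr) — missense.
Codon 7: GAT (Asp) → GGT (Gly) — missense.
Codon 9: ACG (Thr) → AAG (Lys) — missense.
Synonymous: 1 of 5.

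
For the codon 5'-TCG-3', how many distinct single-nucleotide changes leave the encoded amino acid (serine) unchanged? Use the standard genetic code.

3

Position 1: none → 0 synonymous.
Position 2: none → 0 synonymous.
Position 3: TCT, TCC, TCA → 3 synonymous.
Total: 0 + 0 + 3 = 3.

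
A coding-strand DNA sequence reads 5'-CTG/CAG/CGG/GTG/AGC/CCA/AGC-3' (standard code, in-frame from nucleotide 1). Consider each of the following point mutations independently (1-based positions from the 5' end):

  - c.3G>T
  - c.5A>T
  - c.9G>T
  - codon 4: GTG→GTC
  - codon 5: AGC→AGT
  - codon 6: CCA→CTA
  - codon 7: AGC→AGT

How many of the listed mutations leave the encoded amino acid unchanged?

5

Codon 1: CTG (Leu) → CTT (Leu) — synonymous.
Codon 2: CAG (Gln) → CTG (Leu) — missense.
Codon 3: CGG (Arg) → CGT (Arg) — synonymous.
Codon 4: GTG (Val) → GTC (Val) — synonymous.
Codon 5: AGC (Ser) → AGT (Ser) — synonymous.
Codon 6: CCA (Pro) → CTA (Leu) — missense.
Codon 7: AGC (Ser) → AGT (Ser) — synonymous.
Synonymous: 5 of 7.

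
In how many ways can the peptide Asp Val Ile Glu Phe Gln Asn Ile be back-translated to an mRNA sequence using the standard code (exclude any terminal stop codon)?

1152

Asp: 2 codons.
Val: 4 codons.
Ile: 3 codons.
Glu: 2 codons.
Phe: 2 codons.
Gln: 2 codons.
Asn: 2 codons.
Ile: 3 codons.
2 × 4 × 3 × 2 × 2 × 2 × 2 × 3 = 1152.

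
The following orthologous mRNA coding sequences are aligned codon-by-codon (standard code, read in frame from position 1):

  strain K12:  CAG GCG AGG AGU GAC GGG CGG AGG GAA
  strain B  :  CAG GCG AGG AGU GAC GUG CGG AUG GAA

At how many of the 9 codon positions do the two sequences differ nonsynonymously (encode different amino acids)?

2

Codon 1: CAG Gln / CAG Gln — identical.
Codon 2: GCG Ala / GCG Ala — identical.
Codon 3: AGG Arg / AGG Arg — identical.
Codon 4: AGU Ser / AGU Ser — identical.
Codon 5: GAC Asp / GAC Asp — identical.
Codon 6: GGG Gly / GUG Val — nonsynonymous.
Codon 7: CGG Arg / CGG Arg — identical.
Codon 8: AGG Arg / AUG Met — nonsynonymous.
Codon 9: GAA Glu / GAA Glu — identical.
Nonsynonymous differences: 2.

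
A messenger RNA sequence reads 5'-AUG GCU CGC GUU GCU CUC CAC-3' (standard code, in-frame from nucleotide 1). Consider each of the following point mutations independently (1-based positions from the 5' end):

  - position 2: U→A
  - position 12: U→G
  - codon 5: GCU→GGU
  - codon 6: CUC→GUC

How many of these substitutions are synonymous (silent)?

Codon 1: AUG (Met) → AAG (Lys) — missense.
Codon 4: GUU (Val) → GUG (Val) — synonymous.
Codon 5: GCU (Ala) → GGU (Gly) — missense.
Codon 6: CUC (Leu) → GUC (Val) — missense.
Synonymous: 1 of 4.

1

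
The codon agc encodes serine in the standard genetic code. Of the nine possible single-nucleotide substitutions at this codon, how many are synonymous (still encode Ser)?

Position 1: none → 0 synonymous.
Position 2: none → 0 synonymous.
Position 3: AGU → 1 synonymous.
Total: 0 + 0 + 1 = 1.

1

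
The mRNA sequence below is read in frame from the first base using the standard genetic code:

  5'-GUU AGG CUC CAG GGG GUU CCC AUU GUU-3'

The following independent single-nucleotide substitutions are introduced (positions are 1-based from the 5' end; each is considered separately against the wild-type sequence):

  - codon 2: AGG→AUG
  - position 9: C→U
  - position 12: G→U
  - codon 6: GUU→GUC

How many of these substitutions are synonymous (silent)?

Codon 2: AGG (Arg) → AUG (Met) — missense.
Codon 3: CUC (Leu) → CUU (Leu) — synonymous.
Codon 4: CAG (Gln) → CAU (His) — missense.
Codon 6: GUU (Val) → GUC (Val) — synonymous.
Synonymous: 2 of 4.

2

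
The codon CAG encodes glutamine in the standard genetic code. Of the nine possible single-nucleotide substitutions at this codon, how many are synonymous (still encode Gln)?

Position 1: none → 0 synonymous.
Position 2: none → 0 synonymous.
Position 3: CAA → 1 synonymous.
Total: 0 + 0 + 1 = 1.

1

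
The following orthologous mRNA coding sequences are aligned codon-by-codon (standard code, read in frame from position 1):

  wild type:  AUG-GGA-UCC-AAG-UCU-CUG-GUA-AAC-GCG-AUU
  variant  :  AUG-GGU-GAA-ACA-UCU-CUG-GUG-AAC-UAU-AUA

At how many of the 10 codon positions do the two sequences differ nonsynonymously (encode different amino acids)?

Codon 1: AUG Met / AUG Met — identical.
Codon 2: GGA Gly / GGU Gly — synonymous.
Codon 3: UCC Ser / GAA Glu — nonsynonymous.
Codon 4: AAG Lys / ACA Thr — nonsynonymous.
Codon 5: UCU Ser / UCU Ser — identical.
Codon 6: CUG Leu / CUG Leu — identical.
Codon 7: GUA Val / GUG Val — synonymous.
Codon 8: AAC Asn / AAC Asn — identical.
Codon 9: GCG Ala / UAU Tyr — nonsynonymous.
Codon 10: AUU Ile / AUA Ile — synonymous.
Nonsynonymous differences: 3.

3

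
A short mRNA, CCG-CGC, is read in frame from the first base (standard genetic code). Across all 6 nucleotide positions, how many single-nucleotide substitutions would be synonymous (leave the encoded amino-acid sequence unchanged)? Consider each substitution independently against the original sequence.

Codon 1 (CCG, Pro): 3 synonymous substitutions.
Codon 2 (CGC, Arg): 3 synonymous substitutions.
Total: 3 + 3 = 6.

6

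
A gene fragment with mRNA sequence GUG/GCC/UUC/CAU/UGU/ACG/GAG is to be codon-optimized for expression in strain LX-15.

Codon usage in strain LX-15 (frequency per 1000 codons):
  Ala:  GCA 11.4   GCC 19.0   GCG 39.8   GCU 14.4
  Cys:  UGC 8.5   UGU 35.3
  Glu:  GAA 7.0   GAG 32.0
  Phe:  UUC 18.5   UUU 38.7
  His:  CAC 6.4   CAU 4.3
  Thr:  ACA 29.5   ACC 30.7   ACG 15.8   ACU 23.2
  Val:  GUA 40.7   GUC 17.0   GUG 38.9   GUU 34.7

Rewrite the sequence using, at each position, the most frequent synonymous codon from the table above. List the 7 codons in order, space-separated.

Codon 1 (Val): best is GUA at 40.7.
Codon 2 (Ala): best is GCG at 39.8.
Codon 3 (Phe): best is UUU at 38.7.
Codon 4 (His): best is CAC at 6.4.
Codon 5 (Cys): best is UGU at 35.3.
Codon 6 (Thr): best is ACC at 30.7.
Codon 7 (Glu): best is GAG at 32.0.

GUA GCG UUU CAC UGU ACC GAG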